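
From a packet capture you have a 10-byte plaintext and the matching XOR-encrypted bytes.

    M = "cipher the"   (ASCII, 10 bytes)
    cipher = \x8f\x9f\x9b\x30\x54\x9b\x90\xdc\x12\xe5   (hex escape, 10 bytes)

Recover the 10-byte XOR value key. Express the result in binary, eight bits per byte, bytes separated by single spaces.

11101100 11110110 11101011 01011000 00110001 11101001 10110000 10101000 01111010 10000000

Since cipher = M ⊕ key, XORing both sides with M gives key = M ⊕ cipher.
63 xor 8f = ec
69 xor 9f = f6
70 xor 9b = eb
68 xor 30 = 58
65 xor 54 = 31
72 xor 9b = e9
20 xor 90 = b0
74 xor dc = a8
68 xor 12 = 7a
65 xor e5 = 80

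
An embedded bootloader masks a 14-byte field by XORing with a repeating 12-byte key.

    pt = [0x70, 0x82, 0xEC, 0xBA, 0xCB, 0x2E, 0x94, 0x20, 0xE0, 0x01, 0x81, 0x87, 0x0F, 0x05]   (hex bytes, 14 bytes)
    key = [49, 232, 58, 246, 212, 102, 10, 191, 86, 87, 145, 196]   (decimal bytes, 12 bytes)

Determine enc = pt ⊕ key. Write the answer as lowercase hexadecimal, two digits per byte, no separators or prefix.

416ad64c1f489e9fb65610433eed

The 12-byte key repeats, so the effective keystream is 31 e8 3a f6 d4 66 0a bf 56 57 91 c4 31 e8.
byte 0: 70 ⊕ 31 = 41
byte 1: 82 ⊕ e8 = 6a
byte 2: ec ⊕ 3a = d6
byte 3: ba ⊕ f6 = 4c
byte 4: cb ⊕ d4 = 1f
byte 5: 2e ⊕ 66 = 48
byte 6: 94 ⊕ 0a = 9e
byte 7: 20 ⊕ bf = 9f
byte 8: e0 ⊕ 56 = b6
byte 9: 01 ⊕ 57 = 56
byte 10: 81 ⊕ 91 = 10
byte 11: 87 ⊕ c4 = 43
byte 12: 0f ⊕ 31 = 3e
byte 13: 05 ⊕ e8 = ed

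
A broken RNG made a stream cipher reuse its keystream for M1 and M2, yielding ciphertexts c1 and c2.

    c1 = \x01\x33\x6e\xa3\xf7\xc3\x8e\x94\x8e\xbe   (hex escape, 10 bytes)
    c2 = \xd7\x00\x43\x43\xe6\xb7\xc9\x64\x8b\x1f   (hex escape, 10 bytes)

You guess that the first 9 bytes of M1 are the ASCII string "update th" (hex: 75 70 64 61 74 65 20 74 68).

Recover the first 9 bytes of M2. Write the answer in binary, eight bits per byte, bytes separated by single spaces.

10100011 01000011 01001001 10000001 01100101 00010001 01100111 10000100 01101101

First, c1 ⊕ c2 = (M1 ⊕ K) ⊕ (M2 ⊕ K) = M1 ⊕ M2, so the key drops out. Then M2 = (M1 ⊕ M2) ⊕ M1 over the first 9 bytes.
byte 0: (01 xor d7) xor 75 = d6 xor 75 = a3
byte 1: (33 xor 00) xor 70 = 33 xor 70 = 43
byte 2: (6e xor 43) xor 64 = 2d xor 64 = 49
byte 3: (a3 xor 43) xor 61 = e0 xor 61 = 81
byte 4: (f7 xor e6) xor 74 = 11 xor 74 = 65
byte 5: (c3 xor b7) xor 65 = 74 xor 65 = 11
byte 6: (8e xor c9) xor 20 = 47 xor 20 = 67
byte 7: (94 xor 64) xor 74 = f0 xor 74 = 84
byte 8: (8e xor 8b) xor 68 = 05 xor 68 = 6d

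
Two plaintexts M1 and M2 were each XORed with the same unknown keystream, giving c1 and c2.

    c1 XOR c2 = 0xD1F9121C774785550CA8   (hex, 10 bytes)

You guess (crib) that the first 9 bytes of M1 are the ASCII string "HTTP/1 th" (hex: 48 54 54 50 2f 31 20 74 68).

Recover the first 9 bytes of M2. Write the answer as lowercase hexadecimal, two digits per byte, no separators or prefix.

99ad464c5876a52164

Since c1 ⊕ c2 = M1 ⊕ M2, XORing with the guessed M1 bytes yields the corresponding M2 bytes: M2 = (c1 ⊕ c2) ⊕ M1.
byte 0: 11010001 ^ 01001000 = 10011001
byte 1: 11111001 ^ 01010100 = 10101101
byte 2: 00010010 ^ 01010100 = 01000110
byte 3: 00011100 ^ 01010000 = 01001100
byte 4: 01110111 ^ 00101111 = 01011000
byte 5: 01000111 ^ 00110001 = 01110110
byte 6: 10000101 ^ 00100000 = 10100101
byte 7: 01010101 ^ 01110100 = 00100001
byte 8: 00001100 ^ 01101000 = 01100100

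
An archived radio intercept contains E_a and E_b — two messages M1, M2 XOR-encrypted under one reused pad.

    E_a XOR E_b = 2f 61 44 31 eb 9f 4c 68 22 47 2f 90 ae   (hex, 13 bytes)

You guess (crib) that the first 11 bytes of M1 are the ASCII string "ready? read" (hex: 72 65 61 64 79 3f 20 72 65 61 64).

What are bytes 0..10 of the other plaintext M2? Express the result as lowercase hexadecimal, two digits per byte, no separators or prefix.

5d04255592a06c1a47264b

Since E_a ⊕ E_b = M1 ⊕ M2, XORing with the guessed M1 bytes yields the corresponding M2 bytes: M2 = (E_a ⊕ E_b) ⊕ M1.
2f XOR 72 = 5d
61 XOR 65 = 04
44 XOR 61 = 25
31 XOR 64 = 55
eb XOR 79 = 92
9f XOR 3f = a0
4c XOR 20 = 6c
68 XOR 72 = 1a
22 XOR 65 = 47
47 XOR 61 = 26
2f XOR 64 = 4b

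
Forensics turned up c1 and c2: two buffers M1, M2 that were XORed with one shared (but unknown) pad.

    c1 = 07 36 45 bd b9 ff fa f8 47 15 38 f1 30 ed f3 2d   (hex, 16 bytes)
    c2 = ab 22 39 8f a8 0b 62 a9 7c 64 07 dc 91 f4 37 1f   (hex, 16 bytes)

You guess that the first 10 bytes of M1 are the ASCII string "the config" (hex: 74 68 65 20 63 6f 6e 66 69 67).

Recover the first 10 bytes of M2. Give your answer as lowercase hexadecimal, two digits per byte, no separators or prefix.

First, c1 ⊕ c2 = (M1 ⊕ K) ⊕ (M2 ⊕ K) = M1 ⊕ M2, so the key drops out. Then M2 = (M1 ⊕ M2) ⊕ M1 over the first 10 bytes.
byte 0: (07 xor ab) xor 74 = ac xor 74 = d8
byte 1: (36 xor 22) xor 68 = 14 xor 68 = 7c
byte 2: (45 xor 39) xor 65 = 7c xor 65 = 19
byte 3: (bd xor 8f) xor 20 = 32 xor 20 = 12
byte 4: (b9 xor a8) xor 63 = 11 xor 63 = 72
byte 5: (ff xor 0b) xor 6f = f4 xor 6f = 9b
byte 6: (fa xor 62) xor 6e = 98 xor 6e = f6
byte 7: (f8 xor a9) xor 66 = 51 xor 66 = 37
byte 8: (47 xor 7c) xor 69 = 3b xor 69 = 52
byte 9: (15 xor 64) xor 67 = 71 xor 67 = 16

d87c1912729bf6375216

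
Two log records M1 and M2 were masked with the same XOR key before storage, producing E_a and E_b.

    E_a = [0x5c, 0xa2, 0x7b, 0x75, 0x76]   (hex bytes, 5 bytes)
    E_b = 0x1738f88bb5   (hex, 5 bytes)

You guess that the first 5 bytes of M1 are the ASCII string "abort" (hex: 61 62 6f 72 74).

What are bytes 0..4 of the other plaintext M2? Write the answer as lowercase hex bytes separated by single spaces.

2a f8 ec 8c b7

First, E_a ⊕ E_b = (M1 ⊕ K) ⊕ (M2 ⊕ K) = M1 ⊕ M2, so the key drops out. Then M2 = (M1 ⊕ M2) ⊕ M1 over the first 5 bytes.
byte 0: (5c xor 17) xor 61 = 4b xor 61 = 2a
byte 1: (a2 xor 38) xor 62 = 9a xor 62 = f8
byte 2: (7b xor f8) xor 6f = 83 xor 6f = ec
byte 3: (75 xor 8b) xor 72 = fe xor 72 = 8c
byte 4: (76 xor b5) xor 74 = c3 xor 74 = b7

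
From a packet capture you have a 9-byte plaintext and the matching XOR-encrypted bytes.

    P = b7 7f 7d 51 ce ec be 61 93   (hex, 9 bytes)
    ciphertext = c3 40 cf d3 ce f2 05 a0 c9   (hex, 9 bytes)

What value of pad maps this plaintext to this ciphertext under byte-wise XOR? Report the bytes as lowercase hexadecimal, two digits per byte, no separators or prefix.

743fb282001ebbc15a

Since ciphertext = P ⊕ pad, XORing both sides with P gives pad = P ⊕ ciphertext.
b7 ⊕ c3 = 74
7f ⊕ 40 = 3f
7d ⊕ cf = b2
51 ⊕ d3 = 82
ce ⊕ ce = 00
ec ⊕ f2 = 1e
be ⊕ 05 = bb
61 ⊕ a0 = c1
93 ⊕ c9 = 5a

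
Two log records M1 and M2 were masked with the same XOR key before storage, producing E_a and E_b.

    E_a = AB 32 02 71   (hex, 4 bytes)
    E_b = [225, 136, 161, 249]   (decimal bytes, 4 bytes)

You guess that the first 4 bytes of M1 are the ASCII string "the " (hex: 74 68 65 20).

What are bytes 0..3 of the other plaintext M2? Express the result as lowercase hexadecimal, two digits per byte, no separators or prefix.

First, E_a ⊕ E_b = (M1 ⊕ K) ⊕ (M2 ⊕ K) = M1 ⊕ M2, so the key drops out. Then M2 = (M1 ⊕ M2) ⊕ M1 over the first 4 bytes.
byte 0: (ab ^ e1) ^ 74 = 4a ^ 74 = 3e
byte 1: (32 ^ 88) ^ 68 = ba ^ 68 = d2
byte 2: (02 ^ a1) ^ 65 = a3 ^ 65 = c6
byte 3: (71 ^ f9) ^ 20 = 88 ^ 20 = a8

3ed2c6a8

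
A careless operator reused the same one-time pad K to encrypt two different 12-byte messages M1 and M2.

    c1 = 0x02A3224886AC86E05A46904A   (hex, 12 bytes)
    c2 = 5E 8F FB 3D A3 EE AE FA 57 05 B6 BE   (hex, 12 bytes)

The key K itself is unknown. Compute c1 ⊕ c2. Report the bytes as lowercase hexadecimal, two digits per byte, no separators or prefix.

5c2cd9752542281a0d4326f4

c1 ⊕ c2 = (M1 ⊕ K) ⊕ (M2 ⊕ K) = M1 ⊕ M2 — the shared key cancels under XOR.
02 ^ 5e = 5c
a3 ^ 8f = 2c
22 ^ fb = d9
48 ^ 3d = 75
86 ^ a3 = 25
ac ^ ee = 42
86 ^ ae = 28
e0 ^ fa = 1a
5a ^ 57 = 0d
46 ^ 05 = 43
90 ^ b6 = 26
4a ^ be = f4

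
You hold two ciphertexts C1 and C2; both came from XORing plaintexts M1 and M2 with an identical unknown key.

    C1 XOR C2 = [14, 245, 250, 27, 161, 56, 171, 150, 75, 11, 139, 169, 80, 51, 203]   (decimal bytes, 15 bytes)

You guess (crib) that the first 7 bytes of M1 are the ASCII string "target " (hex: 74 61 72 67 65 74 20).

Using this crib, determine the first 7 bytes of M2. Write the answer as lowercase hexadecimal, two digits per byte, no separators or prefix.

Since C1 ⊕ C2 = M1 ⊕ M2, XORing with the guessed M1 bytes yields the corresponding M2 bytes: M2 = (C1 ⊕ C2) ⊕ M1.
byte 0:  14 xor 116 = 122
byte 1: 245 xor  97 = 148
byte 2: 250 xor 114 = 136
byte 3:  27 xor 103 = 124
byte 4: 161 xor 101 = 196
byte 5:  56 xor 116 =  76
byte 6: 171 xor  32 = 139

7a94887cc44c8b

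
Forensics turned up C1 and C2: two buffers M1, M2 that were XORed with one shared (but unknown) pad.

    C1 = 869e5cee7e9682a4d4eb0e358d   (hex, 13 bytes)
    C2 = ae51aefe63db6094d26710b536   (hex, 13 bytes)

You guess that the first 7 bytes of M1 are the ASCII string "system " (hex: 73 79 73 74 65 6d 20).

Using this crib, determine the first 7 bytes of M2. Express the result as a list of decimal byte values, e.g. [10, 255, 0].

First, C1 ⊕ C2 = (M1 ⊕ K) ⊕ (M2 ⊕ K) = M1 ⊕ M2, so the key drops out. Then M2 = (M1 ⊕ M2) ⊕ M1 over the first 7 bytes.
byte 0: (86 ⊕ ae) ⊕ 73 = 28 ⊕ 73 = 5b
byte 1: (9e ⊕ 51) ⊕ 79 = cf ⊕ 79 = b6
byte 2: (5c ⊕ ae) ⊕ 73 = f2 ⊕ 73 = 81
byte 3: (ee ⊕ fe) ⊕ 74 = 10 ⊕ 74 = 64
byte 4: (7e ⊕ 63) ⊕ 65 = 1d ⊕ 65 = 78
byte 5: (96 ⊕ db) ⊕ 6d = 4d ⊕ 6d = 20
byte 6: (82 ⊕ 60) ⊕ 20 = e2 ⊕ 20 = c2

[91, 182, 129, 100, 120, 32, 194]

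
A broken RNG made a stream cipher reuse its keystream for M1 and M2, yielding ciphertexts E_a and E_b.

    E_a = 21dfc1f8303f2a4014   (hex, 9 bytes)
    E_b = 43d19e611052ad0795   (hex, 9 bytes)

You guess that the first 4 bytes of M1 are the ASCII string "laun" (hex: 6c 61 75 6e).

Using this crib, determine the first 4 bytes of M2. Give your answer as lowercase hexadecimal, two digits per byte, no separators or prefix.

0e6f2af7

First, E_a ⊕ E_b = (M1 ⊕ K) ⊕ (M2 ⊕ K) = M1 ⊕ M2, so the key drops out. Then M2 = (M1 ⊕ M2) ⊕ M1 over the first 4 bytes.
byte 0: (21 ⊕ 43) ⊕ 6c = 62 ⊕ 6c = 0e
byte 1: (df ⊕ d1) ⊕ 61 = 0e ⊕ 61 = 6f
byte 2: (c1 ⊕ 9e) ⊕ 75 = 5f ⊕ 75 = 2a
byte 3: (f8 ⊕ 61) ⊕ 6e = 99 ⊕ 6e = f7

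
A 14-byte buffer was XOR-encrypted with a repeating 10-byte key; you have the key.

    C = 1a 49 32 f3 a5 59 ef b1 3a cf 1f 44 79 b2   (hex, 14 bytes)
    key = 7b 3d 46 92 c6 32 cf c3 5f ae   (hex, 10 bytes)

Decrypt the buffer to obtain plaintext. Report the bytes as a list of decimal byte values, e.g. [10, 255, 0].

The 10-byte key repeats, so the effective keystream is 7b 3d 46 92 c6 32 cf c3 5f ae 7b 3d 46 92.
byte 0: 00011010 ⊕ 01111011 = 01100001
byte 1: 01001001 ⊕ 00111101 = 01110100
byte 2: 00110010 ⊕ 01000110 = 01110100
byte 3: 11110011 ⊕ 10010010 = 01100001
byte 4: 10100101 ⊕ 11000110 = 01100011
byte 5: 01011001 ⊕ 00110010 = 01101011
byte 6: 11101111 ⊕ 11001111 = 00100000
byte 7: 10110001 ⊕ 11000011 = 01110010
byte 8: 00111010 ⊕ 01011111 = 01100101
byte 9: 11001111 ⊕ 10101110 = 01100001
byte 10: 00011111 ⊕ 01111011 = 01100100
byte 11: 01000100 ⊕ 00111101 = 01111001
byte 12: 01111001 ⊕ 01000110 = 00111111
byte 13: 10110010 ⊕ 10010010 = 00100000

[97, 116, 116, 97, 99, 107, 32, 114, 101, 97, 100, 121, 63, 32]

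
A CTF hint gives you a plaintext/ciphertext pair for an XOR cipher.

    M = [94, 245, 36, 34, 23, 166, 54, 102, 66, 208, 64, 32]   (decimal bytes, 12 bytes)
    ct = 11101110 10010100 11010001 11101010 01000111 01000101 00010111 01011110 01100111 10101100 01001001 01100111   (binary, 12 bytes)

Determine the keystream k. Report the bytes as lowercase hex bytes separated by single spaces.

Since ct = M ⊕ k, XORing both sides with M gives k = M ⊕ ct.
5e ⊕ ee = b0
f5 ⊕ 94 = 61
24 ⊕ d1 = f5
22 ⊕ ea = c8
17 ⊕ 47 = 50
a6 ⊕ 45 = e3
36 ⊕ 17 = 21
66 ⊕ 5e = 38
42 ⊕ 67 = 25
d0 ⊕ ac = 7c
40 ⊕ 49 = 09
20 ⊕ 67 = 47

b0 61 f5 c8 50 e3 21 38 25 7c 09 47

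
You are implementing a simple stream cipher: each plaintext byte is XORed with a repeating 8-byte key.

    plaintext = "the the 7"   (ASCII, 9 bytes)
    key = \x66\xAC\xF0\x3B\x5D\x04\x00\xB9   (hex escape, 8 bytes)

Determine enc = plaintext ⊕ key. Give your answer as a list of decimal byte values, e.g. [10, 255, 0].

The 8-byte key repeats, so the effective keystream is 66 ac f0 3b 5d 04 00 b9 66.
byte 0: 116 ⊕ 102 =  18
byte 1: 104 ⊕ 172 = 196
byte 2: 101 ⊕ 240 = 149
byte 3:  32 ⊕  59 =  27
byte 4: 116 ⊕  93 =  41
byte 5: 104 ⊕   4 = 108
byte 6: 101 ⊕   0 = 101
byte 7:  32 ⊕ 185 = 153
byte 8:  55 ⊕ 102 =  81

[18, 196, 149, 27, 41, 108, 101, 153, 81]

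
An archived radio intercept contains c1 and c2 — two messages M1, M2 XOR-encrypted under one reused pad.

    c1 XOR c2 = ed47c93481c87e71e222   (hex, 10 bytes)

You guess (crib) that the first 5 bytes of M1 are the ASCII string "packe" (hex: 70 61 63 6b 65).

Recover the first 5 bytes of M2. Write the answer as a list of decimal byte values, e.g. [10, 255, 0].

[157, 38, 170, 95, 228]

Since c1 ⊕ c2 = M1 ⊕ M2, XORing with the guessed M1 bytes yields the corresponding M2 bytes: M2 = (c1 ⊕ c2) ⊕ M1.
byte 0: 11101101 xor 01110000 = 10011101
byte 1: 01000111 xor 01100001 = 00100110
byte 2: 11001001 xor 01100011 = 10101010
byte 3: 00110100 xor 01101011 = 01011111
byte 4: 10000001 xor 01100101 = 11100100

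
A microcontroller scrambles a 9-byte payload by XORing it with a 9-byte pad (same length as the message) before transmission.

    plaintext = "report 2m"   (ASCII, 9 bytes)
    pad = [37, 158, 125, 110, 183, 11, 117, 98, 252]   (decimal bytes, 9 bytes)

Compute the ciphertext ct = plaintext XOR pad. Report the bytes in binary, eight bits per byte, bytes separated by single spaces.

01010111 11111011 00001101 00000001 11000101 01111111 01010101 01010000 10010001

72 XOR 25 = 57
65 XOR 9e = fb
70 XOR 7d = 0d
6f XOR 6e = 01
72 XOR b7 = c5
74 XOR 0b = 7f
20 XOR 75 = 55
32 XOR 62 = 50
6d XOR fc = 91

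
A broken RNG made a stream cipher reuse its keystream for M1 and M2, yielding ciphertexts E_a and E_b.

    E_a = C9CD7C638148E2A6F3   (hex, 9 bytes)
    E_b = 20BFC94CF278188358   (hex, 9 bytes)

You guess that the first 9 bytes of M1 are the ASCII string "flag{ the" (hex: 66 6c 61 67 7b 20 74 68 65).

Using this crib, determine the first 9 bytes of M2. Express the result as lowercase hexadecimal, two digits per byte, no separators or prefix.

First, E_a ⊕ E_b = (M1 ⊕ K) ⊕ (M2 ⊕ K) = M1 ⊕ M2, so the key drops out. Then M2 = (M1 ⊕ M2) ⊕ M1 over the first 9 bytes.
byte 0: (c9 ⊕ 20) ⊕ 66 = e9 ⊕ 66 = 8f
byte 1: (cd ⊕ bf) ⊕ 6c = 72 ⊕ 6c = 1e
byte 2: (7c ⊕ c9) ⊕ 61 = b5 ⊕ 61 = d4
byte 3: (63 ⊕ 4c) ⊕ 67 = 2f ⊕ 67 = 48
byte 4: (81 ⊕ f2) ⊕ 7b = 73 ⊕ 7b = 08
byte 5: (48 ⊕ 78) ⊕ 20 = 30 ⊕ 20 = 10
byte 6: (e2 ⊕ 18) ⊕ 74 = fa ⊕ 74 = 8e
byte 7: (a6 ⊕ 83) ⊕ 68 = 25 ⊕ 68 = 4d
byte 8: (f3 ⊕ 58) ⊕ 65 = ab ⊕ 65 = ce

8f1ed44808108e4dce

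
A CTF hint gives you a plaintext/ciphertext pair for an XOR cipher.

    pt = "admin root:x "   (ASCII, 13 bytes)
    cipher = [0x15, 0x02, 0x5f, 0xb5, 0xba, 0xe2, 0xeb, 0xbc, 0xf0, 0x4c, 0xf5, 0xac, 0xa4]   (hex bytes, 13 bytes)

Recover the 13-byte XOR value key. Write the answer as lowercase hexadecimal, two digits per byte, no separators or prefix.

746632dcd4c299d39f38cfd484

Since cipher = pt ⊕ key, XORing both sides with pt gives key = pt ⊕ cipher.
61 ⊕ 15 = 74
64 ⊕ 02 = 66
6d ⊕ 5f = 32
69 ⊕ b5 = dc
6e ⊕ ba = d4
20 ⊕ e2 = c2
72 ⊕ eb = 99
6f ⊕ bc = d3
6f ⊕ f0 = 9f
74 ⊕ 4c = 38
3a ⊕ f5 = cf
78 ⊕ ac = d4
20 ⊕ a4 = 84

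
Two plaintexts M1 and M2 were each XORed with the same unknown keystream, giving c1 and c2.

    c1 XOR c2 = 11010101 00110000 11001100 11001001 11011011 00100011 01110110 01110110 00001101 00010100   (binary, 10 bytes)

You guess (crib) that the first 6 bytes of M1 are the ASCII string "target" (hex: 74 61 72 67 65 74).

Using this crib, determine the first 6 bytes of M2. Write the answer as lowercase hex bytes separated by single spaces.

a1 51 be ae be 57

Since c1 ⊕ c2 = M1 ⊕ M2, XORing with the guessed M1 bytes yields the corresponding M2 bytes: M2 = (c1 ⊕ c2) ⊕ M1.
11010101 XOR 01110100 = 10100001
00110000 XOR 01100001 = 01010001
11001100 XOR 01110010 = 10111110
11001001 XOR 01100111 = 10101110
11011011 XOR 01100101 = 10111110
00100011 XOR 01110100 = 01010111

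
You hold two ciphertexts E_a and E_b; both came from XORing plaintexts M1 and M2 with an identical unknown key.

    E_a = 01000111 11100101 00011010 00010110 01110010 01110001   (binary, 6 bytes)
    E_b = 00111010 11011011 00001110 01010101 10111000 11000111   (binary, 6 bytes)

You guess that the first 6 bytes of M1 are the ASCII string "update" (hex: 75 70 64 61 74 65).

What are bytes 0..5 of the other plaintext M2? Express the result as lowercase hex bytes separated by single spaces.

08 4e 70 22 be d3

First, E_a ⊕ E_b = (M1 ⊕ K) ⊕ (M2 ⊕ K) = M1 ⊕ M2, so the key drops out. Then M2 = (M1 ⊕ M2) ⊕ M1 over the first 6 bytes.
byte 0: (47 ^ 3a) ^ 75 = 7d ^ 75 = 08
byte 1: (e5 ^ db) ^ 70 = 3e ^ 70 = 4e
byte 2: (1a ^ 0e) ^ 64 = 14 ^ 64 = 70
byte 3: (16 ^ 55) ^ 61 = 43 ^ 61 = 22
byte 4: (72 ^ b8) ^ 74 = ca ^ 74 = be
byte 5: (71 ^ c7) ^ 65 = b6 ^ 65 = d3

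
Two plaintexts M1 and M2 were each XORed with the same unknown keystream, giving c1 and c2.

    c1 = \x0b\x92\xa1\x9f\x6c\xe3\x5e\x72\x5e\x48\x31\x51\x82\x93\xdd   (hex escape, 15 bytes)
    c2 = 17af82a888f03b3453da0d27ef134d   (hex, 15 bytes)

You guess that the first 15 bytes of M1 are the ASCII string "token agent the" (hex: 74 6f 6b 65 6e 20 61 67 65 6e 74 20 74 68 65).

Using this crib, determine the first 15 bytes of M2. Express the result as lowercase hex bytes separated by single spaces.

First, c1 ⊕ c2 = (M1 ⊕ K) ⊕ (M2 ⊕ K) = M1 ⊕ M2, so the key drops out. Then M2 = (M1 ⊕ M2) ⊕ M1 over the first 15 bytes.
byte 0: (0b XOR 17) XOR 74 = 1c XOR 74 = 68
byte 1: (92 XOR af) XOR 6f = 3d XOR 6f = 52
byte 2: (a1 XOR 82) XOR 6b = 23 XOR 6b = 48
byte 3: (9f XOR a8) XOR 65 = 37 XOR 65 = 52
byte 4: (6c XOR 88) XOR 6e = e4 XOR 6e = 8a
byte 5: (e3 XOR f0) XOR 20 = 13 XOR 20 = 33
byte 6: (5e XOR 3b) XOR 61 = 65 XOR 61 = 04
byte 7: (72 XOR 34) XOR 67 = 46 XOR 67 = 21
byte 8: (5e XOR 53) XOR 65 = 0d XOR 65 = 68
byte 9: (48 XOR da) XOR 6e = 92 XOR 6e = fc
byte 10: (31 XOR 0d) XOR 74 = 3c XOR 74 = 48
byte 11: (51 XOR 27) XOR 20 = 76 XOR 20 = 56
byte 12: (82 XOR ef) XOR 74 = 6d XOR 74 = 19
byte 13: (93 XOR 13) XOR 68 = 80 XOR 68 = e8
byte 14: (dd XOR 4d) XOR 65 = 90 XOR 65 = f5

68 52 48 52 8a 33 04 21 68 fc 48 56 19 e8 f5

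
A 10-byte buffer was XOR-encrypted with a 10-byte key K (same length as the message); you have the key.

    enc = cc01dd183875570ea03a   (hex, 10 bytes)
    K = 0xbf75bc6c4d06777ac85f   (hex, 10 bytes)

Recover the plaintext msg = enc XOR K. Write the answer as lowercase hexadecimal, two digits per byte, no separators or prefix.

XOR is its own inverse, so applying the key byte-wise gives the result directly.
cc XOR bf = 73
01 XOR 75 = 74
dd XOR bc = 61
18 XOR 6c = 74
38 XOR 4d = 75
75 XOR 06 = 73
57 XOR 77 = 20
0e XOR 7a = 74
a0 XOR c8 = 68
3a XOR 5f = 65

73746174757320746865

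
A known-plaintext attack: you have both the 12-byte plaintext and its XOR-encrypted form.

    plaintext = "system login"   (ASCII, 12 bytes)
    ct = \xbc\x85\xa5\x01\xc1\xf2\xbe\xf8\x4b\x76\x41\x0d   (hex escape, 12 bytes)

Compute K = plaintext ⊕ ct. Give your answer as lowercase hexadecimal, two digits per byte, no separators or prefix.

Since ct = plaintext ⊕ K, XORing both sides with plaintext gives K = plaintext ⊕ ct.
byte 0: 73 ^ bc = cf
byte 1: 79 ^ 85 = fc
byte 2: 73 ^ a5 = d6
byte 3: 74 ^ 01 = 75
byte 4: 65 ^ c1 = a4
byte 5: 6d ^ f2 = 9f
byte 6: 20 ^ be = 9e
byte 7: 6c ^ f8 = 94
byte 8: 6f ^ 4b = 24
byte 9: 67 ^ 76 = 11
byte 10: 69 ^ 41 = 28
byte 11: 6e ^ 0d = 63

cffcd675a49f9e9424112863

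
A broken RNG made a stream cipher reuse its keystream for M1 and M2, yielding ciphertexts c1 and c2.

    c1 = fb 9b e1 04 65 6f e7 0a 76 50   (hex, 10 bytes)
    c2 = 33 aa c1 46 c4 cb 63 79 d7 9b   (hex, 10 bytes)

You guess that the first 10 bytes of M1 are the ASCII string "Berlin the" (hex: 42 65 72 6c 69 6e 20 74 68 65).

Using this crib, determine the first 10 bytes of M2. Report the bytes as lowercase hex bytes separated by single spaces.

First, c1 ⊕ c2 = (M1 ⊕ K) ⊕ (M2 ⊕ K) = M1 ⊕ M2, so the key drops out. Then M2 = (M1 ⊕ M2) ⊕ M1 over the first 10 bytes.
byte 0: (fb ^ 33) ^ 42 = c8 ^ 42 = 8a
byte 1: (9b ^ aa) ^ 65 = 31 ^ 65 = 54
byte 2: (e1 ^ c1) ^ 72 = 20 ^ 72 = 52
byte 3: (04 ^ 46) ^ 6c = 42 ^ 6c = 2e
byte 4: (65 ^ c4) ^ 69 = a1 ^ 69 = c8
byte 5: (6f ^ cb) ^ 6e = a4 ^ 6e = ca
byte 6: (e7 ^ 63) ^ 20 = 84 ^ 20 = a4
byte 7: (0a ^ 79) ^ 74 = 73 ^ 74 = 07
byte 8: (76 ^ d7) ^ 68 = a1 ^ 68 = c9
byte 9: (50 ^ 9b) ^ 65 = cb ^ 65 = ae

8a 54 52 2e c8 ca a4 07 c9 ae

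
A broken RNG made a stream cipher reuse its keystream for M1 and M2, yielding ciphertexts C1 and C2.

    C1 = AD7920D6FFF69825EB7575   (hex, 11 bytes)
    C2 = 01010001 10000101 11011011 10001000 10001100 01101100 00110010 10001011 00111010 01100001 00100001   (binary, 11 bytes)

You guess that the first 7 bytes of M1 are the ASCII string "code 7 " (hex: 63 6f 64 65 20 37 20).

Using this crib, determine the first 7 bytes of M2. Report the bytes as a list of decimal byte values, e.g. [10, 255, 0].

First, C1 ⊕ C2 = (M1 ⊕ K) ⊕ (M2 ⊕ K) = M1 ⊕ M2, so the key drops out. Then M2 = (M1 ⊕ M2) ⊕ M1 over the first 7 bytes.
byte 0: (ad xor 51) xor 63 = fc xor 63 = 9f
byte 1: (79 xor 85) xor 6f = fc xor 6f = 93
byte 2: (20 xor db) xor 64 = fb xor 64 = 9f
byte 3: (d6 xor 88) xor 65 = 5e xor 65 = 3b
byte 4: (ff xor 8c) xor 20 = 73 xor 20 = 53
byte 5: (f6 xor 6c) xor 37 = 9a xor 37 = ad
byte 6: (98 xor 32) xor 20 = aa xor 20 = 8a

[159, 147, 159, 59, 83, 173, 138]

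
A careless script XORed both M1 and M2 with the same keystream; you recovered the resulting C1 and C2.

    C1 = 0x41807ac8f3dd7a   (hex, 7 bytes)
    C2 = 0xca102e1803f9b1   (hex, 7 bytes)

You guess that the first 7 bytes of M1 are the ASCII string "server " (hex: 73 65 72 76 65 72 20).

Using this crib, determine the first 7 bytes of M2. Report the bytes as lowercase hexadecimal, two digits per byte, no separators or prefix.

f8f526a69556eb

First, C1 ⊕ C2 = (M1 ⊕ K) ⊕ (M2 ⊕ K) = M1 ⊕ M2, so the key drops out. Then M2 = (M1 ⊕ M2) ⊕ M1 over the first 7 bytes.
byte 0: (41 XOR ca) XOR 73 = 8b XOR 73 = f8
byte 1: (80 XOR 10) XOR 65 = 90 XOR 65 = f5
byte 2: (7a XOR 2e) XOR 72 = 54 XOR 72 = 26
byte 3: (c8 XOR 18) XOR 76 = d0 XOR 76 = a6
byte 4: (f3 XOR 03) XOR 65 = f0 XOR 65 = 95
byte 5: (dd XOR f9) XOR 72 = 24 XOR 72 = 56
byte 6: (7a XOR b1) XOR 20 = cb XOR 20 = eb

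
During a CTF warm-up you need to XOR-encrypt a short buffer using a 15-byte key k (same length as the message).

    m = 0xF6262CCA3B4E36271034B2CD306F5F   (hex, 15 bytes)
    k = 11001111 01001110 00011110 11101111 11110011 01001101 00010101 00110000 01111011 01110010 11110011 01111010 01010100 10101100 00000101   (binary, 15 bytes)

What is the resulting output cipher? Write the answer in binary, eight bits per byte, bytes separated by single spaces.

00111001 01101000 00110010 00100101 11001000 00000011 00100011 00010111 01101011 01000110 01000001 10110111 01100100 11000011 01011010

byte 0: f6 xor cf = 39
byte 1: 26 xor 4e = 68
byte 2: 2c xor 1e = 32
byte 3: ca xor ef = 25
byte 4: 3b xor f3 = c8
byte 5: 4e xor 4d = 03
byte 6: 36 xor 15 = 23
byte 7: 27 xor 30 = 17
byte 8: 10 xor 7b = 6b
byte 9: 34 xor 72 = 46
byte 10: b2 xor f3 = 41
byte 11: cd xor 7a = b7
byte 12: 30 xor 54 = 64
byte 13: 6f xor ac = c3
byte 14: 5f xor 05 = 5a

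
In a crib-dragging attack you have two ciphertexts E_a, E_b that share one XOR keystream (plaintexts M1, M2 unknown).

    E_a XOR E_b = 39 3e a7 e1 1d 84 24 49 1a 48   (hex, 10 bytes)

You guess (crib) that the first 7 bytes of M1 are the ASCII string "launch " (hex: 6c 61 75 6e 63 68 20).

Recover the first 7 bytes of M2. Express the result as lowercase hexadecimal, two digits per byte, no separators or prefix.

Since E_a ⊕ E_b = M1 ⊕ M2, XORing with the guessed M1 bytes yields the corresponding M2 bytes: M2 = (E_a ⊕ E_b) ⊕ M1.
byte 0: 39 ⊕ 6c = 55
byte 1: 3e ⊕ 61 = 5f
byte 2: a7 ⊕ 75 = d2
byte 3: e1 ⊕ 6e = 8f
byte 4: 1d ⊕ 63 = 7e
byte 5: 84 ⊕ 68 = ec
byte 6: 24 ⊕ 20 = 04

555fd28f7eec04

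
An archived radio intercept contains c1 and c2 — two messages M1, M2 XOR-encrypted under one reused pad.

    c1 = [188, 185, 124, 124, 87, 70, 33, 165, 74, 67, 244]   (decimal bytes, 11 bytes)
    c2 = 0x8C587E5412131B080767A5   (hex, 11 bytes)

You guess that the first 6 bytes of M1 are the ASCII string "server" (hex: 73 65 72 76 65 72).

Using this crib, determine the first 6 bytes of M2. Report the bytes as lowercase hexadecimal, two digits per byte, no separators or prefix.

First, c1 ⊕ c2 = (M1 ⊕ K) ⊕ (M2 ⊕ K) = M1 ⊕ M2, so the key drops out. Then M2 = (M1 ⊕ M2) ⊕ M1 over the first 6 bytes.
byte 0: (bc XOR 8c) XOR 73 = 30 XOR 73 = 43
byte 1: (b9 XOR 58) XOR 65 = e1 XOR 65 = 84
byte 2: (7c XOR 7e) XOR 72 = 02 XOR 72 = 70
byte 3: (7c XOR 54) XOR 76 = 28 XOR 76 = 5e
byte 4: (57 XOR 12) XOR 65 = 45 XOR 65 = 20
byte 5: (46 XOR 13) XOR 72 = 55 XOR 72 = 27

4384705e2027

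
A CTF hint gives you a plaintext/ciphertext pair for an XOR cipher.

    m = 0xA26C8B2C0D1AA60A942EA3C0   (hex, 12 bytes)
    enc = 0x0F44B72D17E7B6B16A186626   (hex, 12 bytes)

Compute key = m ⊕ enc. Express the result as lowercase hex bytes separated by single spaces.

ad 28 3c 01 1a fd 10 bb fe 36 c5 e6

Since enc = m ⊕ key, XORing both sides with m gives key = m ⊕ enc.
byte 0: a2 XOR 0f = ad
byte 1: 6c XOR 44 = 28
byte 2: 8b XOR b7 = 3c
byte 3: 2c XOR 2d = 01
byte 4: 0d XOR 17 = 1a
byte 5: 1a XOR e7 = fd
byte 6: a6 XOR b6 = 10
byte 7: 0a XOR b1 = bb
byte 8: 94 XOR 6a = fe
byte 9: 2e XOR 18 = 36
byte 10: a3 XOR 66 = c5
byte 11: c0 XOR 26 = e6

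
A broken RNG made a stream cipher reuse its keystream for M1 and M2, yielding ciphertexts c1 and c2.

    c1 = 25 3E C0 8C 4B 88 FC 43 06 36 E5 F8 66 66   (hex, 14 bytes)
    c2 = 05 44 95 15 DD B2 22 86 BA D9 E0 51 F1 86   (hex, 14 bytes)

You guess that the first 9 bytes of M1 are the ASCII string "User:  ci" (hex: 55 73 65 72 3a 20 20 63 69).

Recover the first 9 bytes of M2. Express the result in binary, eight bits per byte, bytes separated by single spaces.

First, c1 ⊕ c2 = (M1 ⊕ K) ⊕ (M2 ⊕ K) = M1 ⊕ M2, so the key drops out. Then M2 = (M1 ⊕ M2) ⊕ M1 over the first 9 bytes.
byte 0: (25 ^ 05) ^ 55 = 20 ^ 55 = 75
byte 1: (3e ^ 44) ^ 73 = 7a ^ 73 = 09
byte 2: (c0 ^ 95) ^ 65 = 55 ^ 65 = 30
byte 3: (8c ^ 15) ^ 72 = 99 ^ 72 = eb
byte 4: (4b ^ dd) ^ 3a = 96 ^ 3a = ac
byte 5: (88 ^ b2) ^ 20 = 3a ^ 20 = 1a
byte 6: (fc ^ 22) ^ 20 = de ^ 20 = fe
byte 7: (43 ^ 86) ^ 63 = c5 ^ 63 = a6
byte 8: (06 ^ ba) ^ 69 = bc ^ 69 = d5

01110101 00001001 00110000 11101011 10101100 00011010 11111110 10100110 11010101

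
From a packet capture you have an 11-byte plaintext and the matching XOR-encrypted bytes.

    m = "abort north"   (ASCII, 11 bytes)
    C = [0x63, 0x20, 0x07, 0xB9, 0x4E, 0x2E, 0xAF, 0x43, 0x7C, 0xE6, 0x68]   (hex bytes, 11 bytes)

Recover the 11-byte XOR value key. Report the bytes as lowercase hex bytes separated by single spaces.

Since C = m ⊕ key, XORing both sides with m gives key = m ⊕ C.
61 ^ 63 = 02
62 ^ 20 = 42
6f ^ 07 = 68
72 ^ b9 = cb
74 ^ 4e = 3a
20 ^ 2e = 0e
6e ^ af = c1
6f ^ 43 = 2c
72 ^ 7c = 0e
74 ^ e6 = 92
68 ^ 68 = 00

02 42 68 cb 3a 0e c1 2c 0e 92 00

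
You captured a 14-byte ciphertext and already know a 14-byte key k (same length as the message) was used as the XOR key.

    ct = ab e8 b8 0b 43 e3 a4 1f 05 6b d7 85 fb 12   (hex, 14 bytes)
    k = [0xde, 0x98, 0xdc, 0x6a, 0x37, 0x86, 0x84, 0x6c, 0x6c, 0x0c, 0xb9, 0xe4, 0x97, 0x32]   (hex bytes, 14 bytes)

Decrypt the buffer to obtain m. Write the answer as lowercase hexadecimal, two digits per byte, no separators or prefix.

757064617465207369676e616c20

10101011 ⊕ 11011110 = 01110101
11101000 ⊕ 10011000 = 01110000
10111000 ⊕ 11011100 = 01100100
00001011 ⊕ 01101010 = 01100001
01000011 ⊕ 00110111 = 01110100
11100011 ⊕ 10000110 = 01100101
10100100 ⊕ 10000100 = 00100000
00011111 ⊕ 01101100 = 01110011
00000101 ⊕ 01101100 = 01101001
01101011 ⊕ 00001100 = 01100111
11010111 ⊕ 10111001 = 01101110
10000101 ⊕ 11100100 = 01100001
11111011 ⊕ 10010111 = 01101100
00010010 ⊕ 00110010 = 00100000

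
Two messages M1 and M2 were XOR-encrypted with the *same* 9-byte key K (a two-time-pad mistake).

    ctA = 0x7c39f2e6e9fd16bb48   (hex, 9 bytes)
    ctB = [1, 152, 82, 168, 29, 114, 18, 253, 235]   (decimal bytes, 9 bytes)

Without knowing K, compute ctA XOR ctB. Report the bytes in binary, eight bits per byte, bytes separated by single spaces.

01111101 10100001 10100000 01001110 11110100 10001111 00000100 01000110 10100011

ctA ⊕ ctB = (M1 ⊕ K) ⊕ (M2 ⊕ K) = M1 ⊕ M2 — the shared key cancels under XOR.
7c xor 01 = 7d
39 xor 98 = a1
f2 xor 52 = a0
e6 xor a8 = 4e
e9 xor 1d = f4
fd xor 72 = 8f
16 xor 12 = 04
bb xor fd = 46
48 xor eb = a3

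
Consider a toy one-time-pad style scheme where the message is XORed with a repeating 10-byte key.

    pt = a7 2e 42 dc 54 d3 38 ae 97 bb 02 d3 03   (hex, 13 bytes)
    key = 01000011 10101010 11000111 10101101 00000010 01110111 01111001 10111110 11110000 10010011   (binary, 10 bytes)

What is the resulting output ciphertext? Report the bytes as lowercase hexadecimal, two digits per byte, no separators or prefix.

e484857156a4411067284179c4

The 10-byte key repeats, so the effective keystream is 43 aa c7 ad 02 77 79 be f0 93 43 aa c7.
byte 0: a7 xor 43 = e4
byte 1: 2e xor aa = 84
byte 2: 42 xor c7 = 85
byte 3: dc xor ad = 71
byte 4: 54 xor 02 = 56
byte 5: d3 xor 77 = a4
byte 6: 38 xor 79 = 41
byte 7: ae xor be = 10
byte 8: 97 xor f0 = 67
byte 9: bb xor 93 = 28
byte 10: 02 xor 43 = 41
byte 11: d3 xor aa = 79
byte 12: 03 xor c7 = c4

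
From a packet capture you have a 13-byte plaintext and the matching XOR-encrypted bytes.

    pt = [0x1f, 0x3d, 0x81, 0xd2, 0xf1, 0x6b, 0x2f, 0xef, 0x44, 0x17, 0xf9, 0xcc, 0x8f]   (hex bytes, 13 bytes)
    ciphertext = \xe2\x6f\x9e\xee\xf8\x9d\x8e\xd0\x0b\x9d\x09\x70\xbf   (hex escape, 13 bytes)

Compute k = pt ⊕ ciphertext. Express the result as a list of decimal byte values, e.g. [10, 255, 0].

[253, 82, 31, 60, 9, 246, 161, 63, 79, 138, 240, 188, 48]

Since ciphertext = pt ⊕ k, XORing both sides with pt gives k = pt ⊕ ciphertext.
byte 0:  31 ⊕ 226 = 253
byte 1:  61 ⊕ 111 =  82
byte 2: 129 ⊕ 158 =  31
byte 3: 210 ⊕ 238 =  60
byte 4: 241 ⊕ 248 =   9
byte 5: 107 ⊕ 157 = 246
byte 6:  47 ⊕ 142 = 161
byte 7: 239 ⊕ 208 =  63
byte 8:  68 ⊕  11 =  79
byte 9:  23 ⊕ 157 = 138
byte 10: 249 ⊕   9 = 240
byte 11: 204 ⊕ 112 = 188
byte 12: 143 ⊕ 191 =  48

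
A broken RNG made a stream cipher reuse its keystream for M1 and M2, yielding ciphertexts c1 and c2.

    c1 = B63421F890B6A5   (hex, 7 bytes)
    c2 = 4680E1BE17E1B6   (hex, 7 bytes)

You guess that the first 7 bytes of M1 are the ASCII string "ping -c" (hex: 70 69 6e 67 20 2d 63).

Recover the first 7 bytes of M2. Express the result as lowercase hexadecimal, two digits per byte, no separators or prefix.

80ddae21a77a70

First, c1 ⊕ c2 = (M1 ⊕ K) ⊕ (M2 ⊕ K) = M1 ⊕ M2, so the key drops out. Then M2 = (M1 ⊕ M2) ⊕ M1 over the first 7 bytes.
byte 0: (b6 xor 46) xor 70 = f0 xor 70 = 80
byte 1: (34 xor 80) xor 69 = b4 xor 69 = dd
byte 2: (21 xor e1) xor 6e = c0 xor 6e = ae
byte 3: (f8 xor be) xor 67 = 46 xor 67 = 21
byte 4: (90 xor 17) xor 20 = 87 xor 20 = a7
byte 5: (b6 xor e1) xor 2d = 57 xor 2d = 7a
byte 6: (a5 xor b6) xor 63 = 13 xor 63 = 70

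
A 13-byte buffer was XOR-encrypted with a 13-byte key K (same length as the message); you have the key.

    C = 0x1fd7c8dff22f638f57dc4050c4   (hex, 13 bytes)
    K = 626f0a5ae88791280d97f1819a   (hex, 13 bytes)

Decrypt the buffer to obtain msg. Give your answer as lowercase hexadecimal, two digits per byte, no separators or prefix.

7db8c2851aa8f2a75a4bb1d15e

1f XOR 62 = 7d
d7 XOR 6f = b8
c8 XOR 0a = c2
df XOR 5a = 85
f2 XOR e8 = 1a
2f XOR 87 = a8
63 XOR 91 = f2
8f XOR 28 = a7
57 XOR 0d = 5a
dc XOR 97 = 4b
40 XOR f1 = b1
50 XOR 81 = d1
c4 XOR 9a = 5e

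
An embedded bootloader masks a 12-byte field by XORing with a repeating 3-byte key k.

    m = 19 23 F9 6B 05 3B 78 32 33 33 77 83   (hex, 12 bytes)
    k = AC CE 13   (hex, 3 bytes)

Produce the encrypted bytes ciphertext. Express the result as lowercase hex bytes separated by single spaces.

The 3-byte key repeats, so the effective keystream is ac ce 13 ac ce 13 ac ce 13 ac ce 13.
byte 0: 00011001 xor 10101100 = 10110101
byte 1: 00100011 xor 11001110 = 11101101
byte 2: 11111001 xor 00010011 = 11101010
byte 3: 01101011 xor 10101100 = 11000111
byte 4: 00000101 xor 11001110 = 11001011
byte 5: 00111011 xor 00010011 = 00101000
byte 6: 01111000 xor 10101100 = 11010100
byte 7: 00110010 xor 11001110 = 11111100
byte 8: 00110011 xor 00010011 = 00100000
byte 9: 00110011 xor 10101100 = 10011111
byte 10: 01110111 xor 11001110 = 10111001
byte 11: 10000011 xor 00010011 = 10010000

b5 ed ea c7 cb 28 d4 fc 20 9f b9 90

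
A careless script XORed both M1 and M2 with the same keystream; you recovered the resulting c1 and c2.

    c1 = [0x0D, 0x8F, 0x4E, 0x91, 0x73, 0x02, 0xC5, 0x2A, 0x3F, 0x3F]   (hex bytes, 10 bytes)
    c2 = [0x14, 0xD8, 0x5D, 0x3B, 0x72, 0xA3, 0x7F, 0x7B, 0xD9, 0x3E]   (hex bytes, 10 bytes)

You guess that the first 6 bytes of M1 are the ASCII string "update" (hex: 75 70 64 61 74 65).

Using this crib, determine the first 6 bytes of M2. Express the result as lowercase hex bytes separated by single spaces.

6c 27 77 cb 75 c4

First, c1 ⊕ c2 = (M1 ⊕ K) ⊕ (M2 ⊕ K) = M1 ⊕ M2, so the key drops out. Then M2 = (M1 ⊕ M2) ⊕ M1 over the first 6 bytes.
byte 0: (0d XOR 14) XOR 75 = 19 XOR 75 = 6c
byte 1: (8f XOR d8) XOR 70 = 57 XOR 70 = 27
byte 2: (4e XOR 5d) XOR 64 = 13 XOR 64 = 77
byte 3: (91 XOR 3b) XOR 61 = aa XOR 61 = cb
byte 4: (73 XOR 72) XOR 74 = 01 XOR 74 = 75
byte 5: (02 XOR a3) XOR 65 = a1 XOR 65 = c4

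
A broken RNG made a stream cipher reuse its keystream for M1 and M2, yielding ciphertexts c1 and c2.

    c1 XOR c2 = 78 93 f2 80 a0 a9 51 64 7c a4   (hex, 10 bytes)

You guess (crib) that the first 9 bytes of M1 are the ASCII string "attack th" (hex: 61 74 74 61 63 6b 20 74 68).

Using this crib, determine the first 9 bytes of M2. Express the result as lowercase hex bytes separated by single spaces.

19 e7 86 e1 c3 c2 71 10 14

Since c1 ⊕ c2 = M1 ⊕ M2, XORing with the guessed M1 bytes yields the corresponding M2 bytes: M2 = (c1 ⊕ c2) ⊕ M1.
byte 0: 78 ^ 61 = 19
byte 1: 93 ^ 74 = e7
byte 2: f2 ^ 74 = 86
byte 3: 80 ^ 61 = e1
byte 4: a0 ^ 63 = c3
byte 5: a9 ^ 6b = c2
byte 6: 51 ^ 20 = 71
byte 7: 64 ^ 74 = 10
byte 8: 7c ^ 68 = 14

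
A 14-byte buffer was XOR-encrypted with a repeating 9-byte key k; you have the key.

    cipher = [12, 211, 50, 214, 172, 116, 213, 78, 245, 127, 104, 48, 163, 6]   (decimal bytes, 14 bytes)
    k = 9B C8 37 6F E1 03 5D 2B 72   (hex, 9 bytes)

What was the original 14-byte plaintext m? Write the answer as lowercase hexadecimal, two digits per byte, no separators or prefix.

971b05b94d77886587e4a007cce7

The 9-byte key repeats, so the effective keystream is 9b c8 37 6f e1 03 5d 2b 72 9b c8 37 6f e1.
byte 0: 00001100 ⊕ 10011011 = 10010111
byte 1: 11010011 ⊕ 11001000 = 00011011
byte 2: 00110010 ⊕ 00110111 = 00000101
byte 3: 11010110 ⊕ 01101111 = 10111001
byte 4: 10101100 ⊕ 11100001 = 01001101
byte 5: 01110100 ⊕ 00000011 = 01110111
byte 6: 11010101 ⊕ 01011101 = 10001000
byte 7: 01001110 ⊕ 00101011 = 01100101
byte 8: 11110101 ⊕ 01110010 = 10000111
byte 9: 01111111 ⊕ 10011011 = 11100100
byte 10: 01101000 ⊕ 11001000 = 10100000
byte 11: 00110000 ⊕ 00110111 = 00000111
byte 12: 10100011 ⊕ 01101111 = 11001100
byte 13: 00000110 ⊕ 11100001 = 11100111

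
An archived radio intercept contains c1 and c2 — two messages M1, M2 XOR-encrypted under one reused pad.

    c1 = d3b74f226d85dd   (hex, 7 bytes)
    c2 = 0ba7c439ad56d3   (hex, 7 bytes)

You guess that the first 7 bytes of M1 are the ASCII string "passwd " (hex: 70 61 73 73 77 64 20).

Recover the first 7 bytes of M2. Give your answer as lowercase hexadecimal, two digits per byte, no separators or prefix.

a871f868b7b72e

First, c1 ⊕ c2 = (M1 ⊕ K) ⊕ (M2 ⊕ K) = M1 ⊕ M2, so the key drops out. Then M2 = (M1 ⊕ M2) ⊕ M1 over the first 7 bytes.
byte 0: (d3 ^ 0b) ^ 70 = d8 ^ 70 = a8
byte 1: (b7 ^ a7) ^ 61 = 10 ^ 61 = 71
byte 2: (4f ^ c4) ^ 73 = 8b ^ 73 = f8
byte 3: (22 ^ 39) ^ 73 = 1b ^ 73 = 68
byte 4: (6d ^ ad) ^ 77 = c0 ^ 77 = b7
byte 5: (85 ^ 56) ^ 64 = d3 ^ 64 = b7
byte 6: (dd ^ d3) ^ 20 = 0e ^ 20 = 2e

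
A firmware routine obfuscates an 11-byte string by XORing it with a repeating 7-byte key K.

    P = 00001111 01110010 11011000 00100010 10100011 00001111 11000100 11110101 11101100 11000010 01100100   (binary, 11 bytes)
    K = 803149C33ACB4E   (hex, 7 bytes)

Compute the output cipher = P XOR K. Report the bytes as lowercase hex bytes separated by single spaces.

8f 43 91 e1 99 c4 8a 75 dd 8b a7

The 7-byte key repeats, so the effective keystream is 80 31 49 c3 3a cb 4e 80 31 49 c3.
byte 0: 0f XOR 80 = 8f
byte 1: 72 XOR 31 = 43
byte 2: d8 XOR 49 = 91
byte 3: 22 XOR c3 = e1
byte 4: a3 XOR 3a = 99
byte 5: 0f XOR cb = c4
byte 6: c4 XOR 4e = 8a
byte 7: f5 XOR 80 = 75
byte 8: ec XOR 31 = dd
byte 9: c2 XOR 49 = 8b
byte 10: 64 XOR c3 = a7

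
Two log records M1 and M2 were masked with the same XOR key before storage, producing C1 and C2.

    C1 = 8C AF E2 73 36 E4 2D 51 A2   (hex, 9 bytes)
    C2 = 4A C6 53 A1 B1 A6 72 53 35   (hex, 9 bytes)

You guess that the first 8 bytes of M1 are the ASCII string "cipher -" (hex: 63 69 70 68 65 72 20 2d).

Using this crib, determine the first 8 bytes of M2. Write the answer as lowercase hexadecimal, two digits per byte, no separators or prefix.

a500c1bae2307f2f

First, C1 ⊕ C2 = (M1 ⊕ K) ⊕ (M2 ⊕ K) = M1 ⊕ M2, so the key drops out. Then M2 = (M1 ⊕ M2) ⊕ M1 over the first 8 bytes.
byte 0: (8c XOR 4a) XOR 63 = c6 XOR 63 = a5
byte 1: (af XOR c6) XOR 69 = 69 XOR 69 = 00
byte 2: (e2 XOR 53) XOR 70 = b1 XOR 70 = c1
byte 3: (73 XOR a1) XOR 68 = d2 XOR 68 = ba
byte 4: (36 XOR b1) XOR 65 = 87 XOR 65 = e2
byte 5: (e4 XOR a6) XOR 72 = 42 XOR 72 = 30
byte 6: (2d XOR 72) XOR 20 = 5f XOR 20 = 7f
byte 7: (51 XOR 53) XOR 2d = 02 XOR 2d = 2f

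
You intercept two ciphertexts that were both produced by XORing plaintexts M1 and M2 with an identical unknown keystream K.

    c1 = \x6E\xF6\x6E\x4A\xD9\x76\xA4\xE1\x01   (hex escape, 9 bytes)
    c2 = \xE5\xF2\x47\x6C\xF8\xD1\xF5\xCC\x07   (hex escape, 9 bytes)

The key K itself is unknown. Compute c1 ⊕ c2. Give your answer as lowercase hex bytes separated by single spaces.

8b 04 29 26 21 a7 51 2d 06

c1 ⊕ c2 = (M1 ⊕ K) ⊕ (M2 ⊕ K) = M1 ⊕ M2 — the shared key cancels under XOR.
6e ⊕ e5 = 8b
f6 ⊕ f2 = 04
6e ⊕ 47 = 29
4a ⊕ 6c = 26
d9 ⊕ f8 = 21
76 ⊕ d1 = a7
a4 ⊕ f5 = 51
e1 ⊕ cc = 2d
01 ⊕ 07 = 06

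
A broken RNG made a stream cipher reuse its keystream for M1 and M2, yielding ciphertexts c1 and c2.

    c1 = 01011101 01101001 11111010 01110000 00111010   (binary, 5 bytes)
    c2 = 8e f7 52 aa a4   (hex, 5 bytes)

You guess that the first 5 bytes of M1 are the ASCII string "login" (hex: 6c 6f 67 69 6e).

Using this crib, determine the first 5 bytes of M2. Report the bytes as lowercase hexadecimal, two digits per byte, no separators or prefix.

bff1cfb3f0

First, c1 ⊕ c2 = (M1 ⊕ K) ⊕ (M2 ⊕ K) = M1 ⊕ M2, so the key drops out. Then M2 = (M1 ⊕ M2) ⊕ M1 over the first 5 bytes.
byte 0: (5d ⊕ 8e) ⊕ 6c = d3 ⊕ 6c = bf
byte 1: (69 ⊕ f7) ⊕ 6f = 9e ⊕ 6f = f1
byte 2: (fa ⊕ 52) ⊕ 67 = a8 ⊕ 67 = cf
byte 3: (70 ⊕ aa) ⊕ 69 = da ⊕ 69 = b3
byte 4: (3a ⊕ a4) ⊕ 6e = 9e ⊕ 6e = f0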